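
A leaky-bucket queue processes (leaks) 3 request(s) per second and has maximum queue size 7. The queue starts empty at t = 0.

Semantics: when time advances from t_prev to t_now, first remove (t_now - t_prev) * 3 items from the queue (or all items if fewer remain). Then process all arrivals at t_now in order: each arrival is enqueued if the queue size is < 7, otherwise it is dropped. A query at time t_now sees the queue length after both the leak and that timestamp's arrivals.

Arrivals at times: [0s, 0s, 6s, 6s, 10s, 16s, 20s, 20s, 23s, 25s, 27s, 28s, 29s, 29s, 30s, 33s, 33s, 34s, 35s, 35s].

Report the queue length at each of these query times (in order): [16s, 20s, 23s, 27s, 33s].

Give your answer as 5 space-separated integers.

Answer: 1 2 1 1 2

Derivation:
Queue lengths at query times:
  query t=16s: backlog = 1
  query t=20s: backlog = 2
  query t=23s: backlog = 1
  query t=27s: backlog = 1
  query t=33s: backlog = 2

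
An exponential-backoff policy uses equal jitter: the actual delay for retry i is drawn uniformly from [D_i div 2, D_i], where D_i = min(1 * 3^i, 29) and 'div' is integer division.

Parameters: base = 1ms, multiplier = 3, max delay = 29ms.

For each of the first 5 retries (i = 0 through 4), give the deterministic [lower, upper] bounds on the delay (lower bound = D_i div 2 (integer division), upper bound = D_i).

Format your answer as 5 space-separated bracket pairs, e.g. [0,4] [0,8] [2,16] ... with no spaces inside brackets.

Computing bounds per retry:
  i=0: D_i=min(1*3^0,29)=1, bounds=[0,1]
  i=1: D_i=min(1*3^1,29)=3, bounds=[1,3]
  i=2: D_i=min(1*3^2,29)=9, bounds=[4,9]
  i=3: D_i=min(1*3^3,29)=27, bounds=[13,27]
  i=4: D_i=min(1*3^4,29)=29, bounds=[14,29]

Answer: [0,1] [1,3] [4,9] [13,27] [14,29]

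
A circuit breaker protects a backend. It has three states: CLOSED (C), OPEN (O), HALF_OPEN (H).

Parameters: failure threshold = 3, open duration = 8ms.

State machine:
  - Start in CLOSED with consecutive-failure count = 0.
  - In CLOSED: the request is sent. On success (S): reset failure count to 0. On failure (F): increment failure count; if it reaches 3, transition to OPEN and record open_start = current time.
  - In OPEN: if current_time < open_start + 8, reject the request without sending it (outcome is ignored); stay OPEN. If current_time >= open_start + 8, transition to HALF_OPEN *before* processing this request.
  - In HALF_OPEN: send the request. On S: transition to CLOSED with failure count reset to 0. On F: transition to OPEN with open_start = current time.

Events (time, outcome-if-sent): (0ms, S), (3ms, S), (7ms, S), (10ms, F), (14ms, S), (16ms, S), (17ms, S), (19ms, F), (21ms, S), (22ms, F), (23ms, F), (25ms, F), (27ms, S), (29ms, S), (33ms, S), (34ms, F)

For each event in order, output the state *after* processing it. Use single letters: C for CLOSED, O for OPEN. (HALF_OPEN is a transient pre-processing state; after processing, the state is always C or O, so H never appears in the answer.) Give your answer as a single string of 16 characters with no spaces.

State after each event:
  event#1 t=0ms outcome=S: state=CLOSED
  event#2 t=3ms outcome=S: state=CLOSED
  event#3 t=7ms outcome=S: state=CLOSED
  event#4 t=10ms outcome=F: state=CLOSED
  event#5 t=14ms outcome=S: state=CLOSED
  event#6 t=16ms outcome=S: state=CLOSED
  event#7 t=17ms outcome=S: state=CLOSED
  event#8 t=19ms outcome=F: state=CLOSED
  event#9 t=21ms outcome=S: state=CLOSED
  event#10 t=22ms outcome=F: state=CLOSED
  event#11 t=23ms outcome=F: state=CLOSED
  event#12 t=25ms outcome=F: state=OPEN
  event#13 t=27ms outcome=S: state=OPEN
  event#14 t=29ms outcome=S: state=OPEN
  event#15 t=33ms outcome=S: state=CLOSED
  event#16 t=34ms outcome=F: state=CLOSED

Answer: CCCCCCCCCCCOOOCC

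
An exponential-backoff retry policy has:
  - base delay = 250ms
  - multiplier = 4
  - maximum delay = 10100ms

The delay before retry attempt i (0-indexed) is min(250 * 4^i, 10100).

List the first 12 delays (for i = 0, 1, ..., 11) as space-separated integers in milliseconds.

Computing each delay:
  i=0: min(250*4^0, 10100) = 250
  i=1: min(250*4^1, 10100) = 1000
  i=2: min(250*4^2, 10100) = 4000
  i=3: min(250*4^3, 10100) = 10100
  i=4: min(250*4^4, 10100) = 10100
  i=5: min(250*4^5, 10100) = 10100
  i=6: min(250*4^6, 10100) = 10100
  i=7: min(250*4^7, 10100) = 10100
  i=8: min(250*4^8, 10100) = 10100
  i=9: min(250*4^9, 10100) = 10100
  i=10: min(250*4^10, 10100) = 10100
  i=11: min(250*4^11, 10100) = 10100

Answer: 250 1000 4000 10100 10100 10100 10100 10100 10100 10100 10100 10100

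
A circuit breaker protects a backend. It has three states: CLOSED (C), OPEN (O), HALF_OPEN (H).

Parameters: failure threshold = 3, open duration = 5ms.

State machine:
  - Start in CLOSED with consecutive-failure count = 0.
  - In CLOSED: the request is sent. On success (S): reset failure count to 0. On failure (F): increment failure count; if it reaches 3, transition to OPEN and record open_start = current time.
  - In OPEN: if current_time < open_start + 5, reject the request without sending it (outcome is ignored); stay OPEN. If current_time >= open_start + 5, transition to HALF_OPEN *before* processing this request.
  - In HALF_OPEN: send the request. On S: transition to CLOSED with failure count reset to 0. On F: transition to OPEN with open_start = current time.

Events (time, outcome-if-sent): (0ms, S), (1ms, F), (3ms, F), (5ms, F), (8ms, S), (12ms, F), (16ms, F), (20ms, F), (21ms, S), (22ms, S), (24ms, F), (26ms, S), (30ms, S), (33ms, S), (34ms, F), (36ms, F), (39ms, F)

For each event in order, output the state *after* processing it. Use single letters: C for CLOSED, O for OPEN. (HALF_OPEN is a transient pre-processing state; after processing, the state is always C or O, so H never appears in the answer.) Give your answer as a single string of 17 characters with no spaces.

State after each event:
  event#1 t=0ms outcome=S: state=CLOSED
  event#2 t=1ms outcome=F: state=CLOSED
  event#3 t=3ms outcome=F: state=CLOSED
  event#4 t=5ms outcome=F: state=OPEN
  event#5 t=8ms outcome=S: state=OPEN
  event#6 t=12ms outcome=F: state=OPEN
  event#7 t=16ms outcome=F: state=OPEN
  event#8 t=20ms outcome=F: state=OPEN
  event#9 t=21ms outcome=S: state=OPEN
  event#10 t=22ms outcome=S: state=OPEN
  event#11 t=24ms outcome=F: state=OPEN
  event#12 t=26ms outcome=S: state=CLOSED
  event#13 t=30ms outcome=S: state=CLOSED
  event#14 t=33ms outcome=S: state=CLOSED
  event#15 t=34ms outcome=F: state=CLOSED
  event#16 t=36ms outcome=F: state=CLOSED
  event#17 t=39ms outcome=F: state=OPEN

Answer: CCCOOOOOOOOCCCCCO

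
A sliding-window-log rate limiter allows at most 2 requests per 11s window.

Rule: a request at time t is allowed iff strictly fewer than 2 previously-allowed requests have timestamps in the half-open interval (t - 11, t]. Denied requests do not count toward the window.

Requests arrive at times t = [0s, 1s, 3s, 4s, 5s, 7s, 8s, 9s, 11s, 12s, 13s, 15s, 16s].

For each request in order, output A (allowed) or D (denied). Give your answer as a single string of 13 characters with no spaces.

Tracking allowed requests in the window:
  req#1 t=0s: ALLOW
  req#2 t=1s: ALLOW
  req#3 t=3s: DENY
  req#4 t=4s: DENY
  req#5 t=5s: DENY
  req#6 t=7s: DENY
  req#7 t=8s: DENY
  req#8 t=9s: DENY
  req#9 t=11s: ALLOW
  req#10 t=12s: ALLOW
  req#11 t=13s: DENY
  req#12 t=15s: DENY
  req#13 t=16s: DENY

Answer: AADDDDDDAADDD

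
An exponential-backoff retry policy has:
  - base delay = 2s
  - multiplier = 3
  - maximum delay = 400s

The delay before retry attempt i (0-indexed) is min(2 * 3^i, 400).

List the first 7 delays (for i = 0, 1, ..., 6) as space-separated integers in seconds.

Computing each delay:
  i=0: min(2*3^0, 400) = 2
  i=1: min(2*3^1, 400) = 6
  i=2: min(2*3^2, 400) = 18
  i=3: min(2*3^3, 400) = 54
  i=4: min(2*3^4, 400) = 162
  i=5: min(2*3^5, 400) = 400
  i=6: min(2*3^6, 400) = 400

Answer: 2 6 18 54 162 400 400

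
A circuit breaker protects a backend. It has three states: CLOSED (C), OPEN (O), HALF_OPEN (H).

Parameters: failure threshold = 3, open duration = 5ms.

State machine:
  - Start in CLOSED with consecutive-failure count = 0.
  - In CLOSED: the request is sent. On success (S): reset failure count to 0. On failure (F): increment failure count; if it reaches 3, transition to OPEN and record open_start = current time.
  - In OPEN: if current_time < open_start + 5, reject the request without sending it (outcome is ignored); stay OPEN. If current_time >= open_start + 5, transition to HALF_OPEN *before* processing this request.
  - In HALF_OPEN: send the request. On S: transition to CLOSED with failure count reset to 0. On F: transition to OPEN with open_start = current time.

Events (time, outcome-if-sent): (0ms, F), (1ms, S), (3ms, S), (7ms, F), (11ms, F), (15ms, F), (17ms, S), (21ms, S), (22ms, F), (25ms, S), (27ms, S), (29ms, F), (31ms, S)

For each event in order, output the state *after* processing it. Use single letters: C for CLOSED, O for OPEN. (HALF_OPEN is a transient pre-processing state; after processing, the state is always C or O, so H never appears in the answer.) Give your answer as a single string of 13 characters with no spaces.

Answer: CCCCCOOCCCCCC

Derivation:
State after each event:
  event#1 t=0ms outcome=F: state=CLOSED
  event#2 t=1ms outcome=S: state=CLOSED
  event#3 t=3ms outcome=S: state=CLOSED
  event#4 t=7ms outcome=F: state=CLOSED
  event#5 t=11ms outcome=F: state=CLOSED
  event#6 t=15ms outcome=F: state=OPEN
  event#7 t=17ms outcome=S: state=OPEN
  event#8 t=21ms outcome=S: state=CLOSED
  event#9 t=22ms outcome=F: state=CLOSED
  event#10 t=25ms outcome=S: state=CLOSED
  event#11 t=27ms outcome=S: state=CLOSED
  event#12 t=29ms outcome=F: state=CLOSED
  event#13 t=31ms outcome=S: state=CLOSED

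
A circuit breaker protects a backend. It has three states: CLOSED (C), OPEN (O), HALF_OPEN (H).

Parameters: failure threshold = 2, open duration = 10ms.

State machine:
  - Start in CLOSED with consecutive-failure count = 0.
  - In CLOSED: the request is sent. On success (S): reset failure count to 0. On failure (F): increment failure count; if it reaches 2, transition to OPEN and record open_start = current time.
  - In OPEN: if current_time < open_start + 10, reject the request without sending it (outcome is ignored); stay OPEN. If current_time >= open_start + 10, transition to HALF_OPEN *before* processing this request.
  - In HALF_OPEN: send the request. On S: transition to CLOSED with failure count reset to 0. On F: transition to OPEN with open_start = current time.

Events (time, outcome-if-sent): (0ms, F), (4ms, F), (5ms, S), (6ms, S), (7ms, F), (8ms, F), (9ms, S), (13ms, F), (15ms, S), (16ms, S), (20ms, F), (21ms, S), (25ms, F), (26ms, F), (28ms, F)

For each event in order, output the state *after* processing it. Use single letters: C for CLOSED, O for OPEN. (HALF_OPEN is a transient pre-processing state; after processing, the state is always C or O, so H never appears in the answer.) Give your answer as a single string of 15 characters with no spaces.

State after each event:
  event#1 t=0ms outcome=F: state=CLOSED
  event#2 t=4ms outcome=F: state=OPEN
  event#3 t=5ms outcome=S: state=OPEN
  event#4 t=6ms outcome=S: state=OPEN
  event#5 t=7ms outcome=F: state=OPEN
  event#6 t=8ms outcome=F: state=OPEN
  event#7 t=9ms outcome=S: state=OPEN
  event#8 t=13ms outcome=F: state=OPEN
  event#9 t=15ms outcome=S: state=CLOSED
  event#10 t=16ms outcome=S: state=CLOSED
  event#11 t=20ms outcome=F: state=CLOSED
  event#12 t=21ms outcome=S: state=CLOSED
  event#13 t=25ms outcome=F: state=CLOSED
  event#14 t=26ms outcome=F: state=OPEN
  event#15 t=28ms outcome=F: state=OPEN

Answer: COOOOOOOCCCCCOO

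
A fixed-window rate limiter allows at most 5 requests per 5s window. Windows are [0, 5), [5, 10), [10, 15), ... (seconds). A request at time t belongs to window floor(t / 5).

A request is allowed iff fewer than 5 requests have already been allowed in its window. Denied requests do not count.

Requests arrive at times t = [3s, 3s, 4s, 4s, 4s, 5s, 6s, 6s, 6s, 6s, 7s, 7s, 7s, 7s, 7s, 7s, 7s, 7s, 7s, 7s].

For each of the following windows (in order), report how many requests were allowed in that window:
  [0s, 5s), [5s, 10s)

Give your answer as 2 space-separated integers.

Answer: 5 5

Derivation:
Processing requests:
  req#1 t=3s (window 0): ALLOW
  req#2 t=3s (window 0): ALLOW
  req#3 t=4s (window 0): ALLOW
  req#4 t=4s (window 0): ALLOW
  req#5 t=4s (window 0): ALLOW
  req#6 t=5s (window 1): ALLOW
  req#7 t=6s (window 1): ALLOW
  req#8 t=6s (window 1): ALLOW
  req#9 t=6s (window 1): ALLOW
  req#10 t=6s (window 1): ALLOW
  req#11 t=7s (window 1): DENY
  req#12 t=7s (window 1): DENY
  req#13 t=7s (window 1): DENY
  req#14 t=7s (window 1): DENY
  req#15 t=7s (window 1): DENY
  req#16 t=7s (window 1): DENY
  req#17 t=7s (window 1): DENY
  req#18 t=7s (window 1): DENY
  req#19 t=7s (window 1): DENY
  req#20 t=7s (window 1): DENY

Allowed counts by window: 5 5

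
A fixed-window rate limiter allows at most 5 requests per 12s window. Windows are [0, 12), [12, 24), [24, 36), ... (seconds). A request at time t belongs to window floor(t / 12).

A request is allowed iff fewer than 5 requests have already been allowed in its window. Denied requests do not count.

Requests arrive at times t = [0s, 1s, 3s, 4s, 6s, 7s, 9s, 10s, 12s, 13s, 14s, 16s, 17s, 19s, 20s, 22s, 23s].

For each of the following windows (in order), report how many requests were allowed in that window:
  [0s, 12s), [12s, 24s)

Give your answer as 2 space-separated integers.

Processing requests:
  req#1 t=0s (window 0): ALLOW
  req#2 t=1s (window 0): ALLOW
  req#3 t=3s (window 0): ALLOW
  req#4 t=4s (window 0): ALLOW
  req#5 t=6s (window 0): ALLOW
  req#6 t=7s (window 0): DENY
  req#7 t=9s (window 0): DENY
  req#8 t=10s (window 0): DENY
  req#9 t=12s (window 1): ALLOW
  req#10 t=13s (window 1): ALLOW
  req#11 t=14s (window 1): ALLOW
  req#12 t=16s (window 1): ALLOW
  req#13 t=17s (window 1): ALLOW
  req#14 t=19s (window 1): DENY
  req#15 t=20s (window 1): DENY
  req#16 t=22s (window 1): DENY
  req#17 t=23s (window 1): DENY

Allowed counts by window: 5 5

Answer: 5 5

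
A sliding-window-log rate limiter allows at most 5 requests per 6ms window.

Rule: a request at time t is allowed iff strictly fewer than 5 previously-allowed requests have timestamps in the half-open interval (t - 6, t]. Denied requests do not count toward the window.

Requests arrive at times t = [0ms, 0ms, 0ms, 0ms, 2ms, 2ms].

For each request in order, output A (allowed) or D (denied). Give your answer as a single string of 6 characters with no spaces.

Tracking allowed requests in the window:
  req#1 t=0ms: ALLOW
  req#2 t=0ms: ALLOW
  req#3 t=0ms: ALLOW
  req#4 t=0ms: ALLOW
  req#5 t=2ms: ALLOW
  req#6 t=2ms: DENY

Answer: AAAAAD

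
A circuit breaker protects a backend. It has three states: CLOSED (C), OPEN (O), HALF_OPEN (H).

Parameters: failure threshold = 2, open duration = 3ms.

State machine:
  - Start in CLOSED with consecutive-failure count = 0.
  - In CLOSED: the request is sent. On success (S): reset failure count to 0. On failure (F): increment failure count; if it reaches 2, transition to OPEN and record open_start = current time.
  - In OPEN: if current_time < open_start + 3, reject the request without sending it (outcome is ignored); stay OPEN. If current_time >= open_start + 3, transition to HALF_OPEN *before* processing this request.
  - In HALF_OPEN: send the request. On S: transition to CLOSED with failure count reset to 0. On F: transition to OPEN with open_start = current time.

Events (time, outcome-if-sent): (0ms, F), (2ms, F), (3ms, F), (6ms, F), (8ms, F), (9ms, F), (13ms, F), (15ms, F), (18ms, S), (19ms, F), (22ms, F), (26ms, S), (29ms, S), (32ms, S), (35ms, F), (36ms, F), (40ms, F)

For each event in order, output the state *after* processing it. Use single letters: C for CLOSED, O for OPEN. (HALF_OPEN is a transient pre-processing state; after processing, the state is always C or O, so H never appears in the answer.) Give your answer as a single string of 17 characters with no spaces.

State after each event:
  event#1 t=0ms outcome=F: state=CLOSED
  event#2 t=2ms outcome=F: state=OPEN
  event#3 t=3ms outcome=F: state=OPEN
  event#4 t=6ms outcome=F: state=OPEN
  event#5 t=8ms outcome=F: state=OPEN
  event#6 t=9ms outcome=F: state=OPEN
  event#7 t=13ms outcome=F: state=OPEN
  event#8 t=15ms outcome=F: state=OPEN
  event#9 t=18ms outcome=S: state=CLOSED
  event#10 t=19ms outcome=F: state=CLOSED
  event#11 t=22ms outcome=F: state=OPEN
  event#12 t=26ms outcome=S: state=CLOSED
  event#13 t=29ms outcome=S: state=CLOSED
  event#14 t=32ms outcome=S: state=CLOSED
  event#15 t=35ms outcome=F: state=CLOSED
  event#16 t=36ms outcome=F: state=OPEN
  event#17 t=40ms outcome=F: state=OPEN

Answer: COOOOOOOCCOCCCCOO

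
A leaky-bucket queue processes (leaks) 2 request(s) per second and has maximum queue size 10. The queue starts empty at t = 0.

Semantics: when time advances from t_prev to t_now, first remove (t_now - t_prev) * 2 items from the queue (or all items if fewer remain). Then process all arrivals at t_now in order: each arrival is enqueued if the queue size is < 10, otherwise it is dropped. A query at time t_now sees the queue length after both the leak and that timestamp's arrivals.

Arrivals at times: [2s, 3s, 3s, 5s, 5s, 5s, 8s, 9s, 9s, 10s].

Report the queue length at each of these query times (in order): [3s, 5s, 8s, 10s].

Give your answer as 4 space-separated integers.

Queue lengths at query times:
  query t=3s: backlog = 2
  query t=5s: backlog = 3
  query t=8s: backlog = 1
  query t=10s: backlog = 1

Answer: 2 3 1 1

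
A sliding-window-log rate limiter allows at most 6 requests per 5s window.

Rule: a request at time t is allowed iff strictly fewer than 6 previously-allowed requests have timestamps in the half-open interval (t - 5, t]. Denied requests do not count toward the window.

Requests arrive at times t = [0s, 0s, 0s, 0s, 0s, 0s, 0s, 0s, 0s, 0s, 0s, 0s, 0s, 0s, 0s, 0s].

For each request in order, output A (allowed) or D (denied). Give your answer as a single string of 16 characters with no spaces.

Answer: AAAAAADDDDDDDDDD

Derivation:
Tracking allowed requests in the window:
  req#1 t=0s: ALLOW
  req#2 t=0s: ALLOW
  req#3 t=0s: ALLOW
  req#4 t=0s: ALLOW
  req#5 t=0s: ALLOW
  req#6 t=0s: ALLOW
  req#7 t=0s: DENY
  req#8 t=0s: DENY
  req#9 t=0s: DENY
  req#10 t=0s: DENY
  req#11 t=0s: DENY
  req#12 t=0s: DENY
  req#13 t=0s: DENY
  req#14 t=0s: DENY
  req#15 t=0s: DENY
  req#16 t=0s: DENY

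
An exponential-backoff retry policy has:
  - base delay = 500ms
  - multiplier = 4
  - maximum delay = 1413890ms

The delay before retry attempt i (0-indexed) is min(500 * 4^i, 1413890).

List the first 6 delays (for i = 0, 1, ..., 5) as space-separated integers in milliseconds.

Answer: 500 2000 8000 32000 128000 512000

Derivation:
Computing each delay:
  i=0: min(500*4^0, 1413890) = 500
  i=1: min(500*4^1, 1413890) = 2000
  i=2: min(500*4^2, 1413890) = 8000
  i=3: min(500*4^3, 1413890) = 32000
  i=4: min(500*4^4, 1413890) = 128000
  i=5: min(500*4^5, 1413890) = 512000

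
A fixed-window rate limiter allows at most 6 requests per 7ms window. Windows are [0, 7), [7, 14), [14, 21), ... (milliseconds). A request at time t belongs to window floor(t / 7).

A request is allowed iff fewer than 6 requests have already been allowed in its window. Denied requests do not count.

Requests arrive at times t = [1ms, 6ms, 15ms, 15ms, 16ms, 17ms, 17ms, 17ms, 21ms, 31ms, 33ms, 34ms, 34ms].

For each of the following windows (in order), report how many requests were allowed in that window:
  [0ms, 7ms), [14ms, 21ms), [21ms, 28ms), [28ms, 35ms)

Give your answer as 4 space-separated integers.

Answer: 2 6 1 4

Derivation:
Processing requests:
  req#1 t=1ms (window 0): ALLOW
  req#2 t=6ms (window 0): ALLOW
  req#3 t=15ms (window 2): ALLOW
  req#4 t=15ms (window 2): ALLOW
  req#5 t=16ms (window 2): ALLOW
  req#6 t=17ms (window 2): ALLOW
  req#7 t=17ms (window 2): ALLOW
  req#8 t=17ms (window 2): ALLOW
  req#9 t=21ms (window 3): ALLOW
  req#10 t=31ms (window 4): ALLOW
  req#11 t=33ms (window 4): ALLOW
  req#12 t=34ms (window 4): ALLOW
  req#13 t=34ms (window 4): ALLOW

Allowed counts by window: 2 6 1 4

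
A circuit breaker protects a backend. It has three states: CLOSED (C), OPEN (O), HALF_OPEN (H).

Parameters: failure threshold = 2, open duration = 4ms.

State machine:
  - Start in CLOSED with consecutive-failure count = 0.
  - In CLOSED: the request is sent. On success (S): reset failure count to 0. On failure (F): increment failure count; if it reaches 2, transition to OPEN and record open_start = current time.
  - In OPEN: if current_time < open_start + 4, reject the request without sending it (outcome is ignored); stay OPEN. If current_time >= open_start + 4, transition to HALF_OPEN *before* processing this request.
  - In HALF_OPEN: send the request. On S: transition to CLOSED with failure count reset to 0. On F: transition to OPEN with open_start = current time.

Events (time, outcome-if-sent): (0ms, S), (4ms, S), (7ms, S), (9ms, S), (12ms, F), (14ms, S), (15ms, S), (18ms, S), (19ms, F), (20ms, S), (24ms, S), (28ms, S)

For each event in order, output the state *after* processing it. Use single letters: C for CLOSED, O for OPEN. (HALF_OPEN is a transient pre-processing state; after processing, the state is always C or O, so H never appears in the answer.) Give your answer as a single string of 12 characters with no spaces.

State after each event:
  event#1 t=0ms outcome=S: state=CLOSED
  event#2 t=4ms outcome=S: state=CLOSED
  event#3 t=7ms outcome=S: state=CLOSED
  event#4 t=9ms outcome=S: state=CLOSED
  event#5 t=12ms outcome=F: state=CLOSED
  event#6 t=14ms outcome=S: state=CLOSED
  event#7 t=15ms outcome=S: state=CLOSED
  event#8 t=18ms outcome=S: state=CLOSED
  event#9 t=19ms outcome=F: state=CLOSED
  event#10 t=20ms outcome=S: state=CLOSED
  event#11 t=24ms outcome=S: state=CLOSED
  event#12 t=28ms outcome=S: state=CLOSED

Answer: CCCCCCCCCCCC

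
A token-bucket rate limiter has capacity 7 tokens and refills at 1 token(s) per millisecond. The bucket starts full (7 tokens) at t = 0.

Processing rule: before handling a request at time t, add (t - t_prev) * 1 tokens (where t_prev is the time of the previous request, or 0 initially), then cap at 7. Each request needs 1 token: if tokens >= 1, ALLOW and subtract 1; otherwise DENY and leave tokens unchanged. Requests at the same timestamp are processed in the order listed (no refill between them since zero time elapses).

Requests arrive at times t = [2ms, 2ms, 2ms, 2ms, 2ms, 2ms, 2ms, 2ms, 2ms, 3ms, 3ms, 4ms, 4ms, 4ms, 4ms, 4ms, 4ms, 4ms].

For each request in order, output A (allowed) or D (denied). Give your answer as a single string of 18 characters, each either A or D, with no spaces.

Simulating step by step:
  req#1 t=2ms: ALLOW
  req#2 t=2ms: ALLOW
  req#3 t=2ms: ALLOW
  req#4 t=2ms: ALLOW
  req#5 t=2ms: ALLOW
  req#6 t=2ms: ALLOW
  req#7 t=2ms: ALLOW
  req#8 t=2ms: DENY
  req#9 t=2ms: DENY
  req#10 t=3ms: ALLOW
  req#11 t=3ms: DENY
  req#12 t=4ms: ALLOW
  req#13 t=4ms: DENY
  req#14 t=4ms: DENY
  req#15 t=4ms: DENY
  req#16 t=4ms: DENY
  req#17 t=4ms: DENY
  req#18 t=4ms: DENY

Answer: AAAAAAADDADADDDDDD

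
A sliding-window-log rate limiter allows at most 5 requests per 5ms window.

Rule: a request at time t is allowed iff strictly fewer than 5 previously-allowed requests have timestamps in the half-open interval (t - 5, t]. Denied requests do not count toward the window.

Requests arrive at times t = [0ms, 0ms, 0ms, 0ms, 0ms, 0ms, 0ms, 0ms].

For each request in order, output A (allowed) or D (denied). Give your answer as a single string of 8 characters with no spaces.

Answer: AAAAADDD

Derivation:
Tracking allowed requests in the window:
  req#1 t=0ms: ALLOW
  req#2 t=0ms: ALLOW
  req#3 t=0ms: ALLOW
  req#4 t=0ms: ALLOW
  req#5 t=0ms: ALLOW
  req#6 t=0ms: DENY
  req#7 t=0ms: DENY
  req#8 t=0ms: DENY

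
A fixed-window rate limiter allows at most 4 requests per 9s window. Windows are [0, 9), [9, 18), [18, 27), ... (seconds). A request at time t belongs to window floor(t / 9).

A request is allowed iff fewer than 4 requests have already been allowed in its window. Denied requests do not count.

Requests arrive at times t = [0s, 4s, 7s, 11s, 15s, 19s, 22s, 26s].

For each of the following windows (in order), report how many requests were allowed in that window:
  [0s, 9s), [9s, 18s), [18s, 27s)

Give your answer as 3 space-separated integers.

Processing requests:
  req#1 t=0s (window 0): ALLOW
  req#2 t=4s (window 0): ALLOW
  req#3 t=7s (window 0): ALLOW
  req#4 t=11s (window 1): ALLOW
  req#5 t=15s (window 1): ALLOW
  req#6 t=19s (window 2): ALLOW
  req#7 t=22s (window 2): ALLOW
  req#8 t=26s (window 2): ALLOW

Allowed counts by window: 3 2 3

Answer: 3 2 3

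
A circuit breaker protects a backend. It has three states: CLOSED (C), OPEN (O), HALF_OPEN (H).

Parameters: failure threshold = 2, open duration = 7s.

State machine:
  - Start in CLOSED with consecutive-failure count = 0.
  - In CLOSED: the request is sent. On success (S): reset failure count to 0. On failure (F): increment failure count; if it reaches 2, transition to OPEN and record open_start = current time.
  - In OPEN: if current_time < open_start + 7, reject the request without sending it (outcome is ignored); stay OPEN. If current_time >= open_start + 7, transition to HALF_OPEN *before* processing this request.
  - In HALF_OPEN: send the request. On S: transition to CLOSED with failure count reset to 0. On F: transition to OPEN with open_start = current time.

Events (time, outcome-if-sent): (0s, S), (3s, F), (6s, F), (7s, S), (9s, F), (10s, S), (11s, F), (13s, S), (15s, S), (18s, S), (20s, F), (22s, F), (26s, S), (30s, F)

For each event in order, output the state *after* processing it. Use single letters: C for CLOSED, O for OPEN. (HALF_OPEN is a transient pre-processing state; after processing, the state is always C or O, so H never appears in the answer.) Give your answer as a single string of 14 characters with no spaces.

State after each event:
  event#1 t=0s outcome=S: state=CLOSED
  event#2 t=3s outcome=F: state=CLOSED
  event#3 t=6s outcome=F: state=OPEN
  event#4 t=7s outcome=S: state=OPEN
  event#5 t=9s outcome=F: state=OPEN
  event#6 t=10s outcome=S: state=OPEN
  event#7 t=11s outcome=F: state=OPEN
  event#8 t=13s outcome=S: state=CLOSED
  event#9 t=15s outcome=S: state=CLOSED
  event#10 t=18s outcome=S: state=CLOSED
  event#11 t=20s outcome=F: state=CLOSED
  event#12 t=22s outcome=F: state=OPEN
  event#13 t=26s outcome=S: state=OPEN
  event#14 t=30s outcome=F: state=OPEN

Answer: CCOOOOOCCCCOOO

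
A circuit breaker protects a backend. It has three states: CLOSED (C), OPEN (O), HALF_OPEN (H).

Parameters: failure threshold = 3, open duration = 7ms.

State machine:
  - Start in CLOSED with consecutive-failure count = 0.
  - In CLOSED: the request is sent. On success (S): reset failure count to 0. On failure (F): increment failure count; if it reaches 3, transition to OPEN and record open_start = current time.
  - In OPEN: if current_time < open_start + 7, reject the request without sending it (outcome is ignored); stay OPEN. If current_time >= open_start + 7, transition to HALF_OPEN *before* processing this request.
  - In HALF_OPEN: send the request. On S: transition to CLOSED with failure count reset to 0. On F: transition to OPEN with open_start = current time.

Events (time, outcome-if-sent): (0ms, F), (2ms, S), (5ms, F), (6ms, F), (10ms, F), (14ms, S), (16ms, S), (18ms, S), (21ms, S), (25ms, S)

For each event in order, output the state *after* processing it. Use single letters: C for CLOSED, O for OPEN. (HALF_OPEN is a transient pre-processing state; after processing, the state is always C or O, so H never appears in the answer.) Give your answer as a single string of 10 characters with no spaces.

State after each event:
  event#1 t=0ms outcome=F: state=CLOSED
  event#2 t=2ms outcome=S: state=CLOSED
  event#3 t=5ms outcome=F: state=CLOSED
  event#4 t=6ms outcome=F: state=CLOSED
  event#5 t=10ms outcome=F: state=OPEN
  event#6 t=14ms outcome=S: state=OPEN
  event#7 t=16ms outcome=S: state=OPEN
  event#8 t=18ms outcome=S: state=CLOSED
  event#9 t=21ms outcome=S: state=CLOSED
  event#10 t=25ms outcome=S: state=CLOSED

Answer: CCCCOOOCCC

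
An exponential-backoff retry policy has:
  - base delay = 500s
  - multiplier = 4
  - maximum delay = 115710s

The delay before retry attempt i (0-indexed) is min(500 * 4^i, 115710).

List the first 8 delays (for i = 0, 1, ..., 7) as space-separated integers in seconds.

Computing each delay:
  i=0: min(500*4^0, 115710) = 500
  i=1: min(500*4^1, 115710) = 2000
  i=2: min(500*4^2, 115710) = 8000
  i=3: min(500*4^3, 115710) = 32000
  i=4: min(500*4^4, 115710) = 115710
  i=5: min(500*4^5, 115710) = 115710
  i=6: min(500*4^6, 115710) = 115710
  i=7: min(500*4^7, 115710) = 115710

Answer: 500 2000 8000 32000 115710 115710 115710 115710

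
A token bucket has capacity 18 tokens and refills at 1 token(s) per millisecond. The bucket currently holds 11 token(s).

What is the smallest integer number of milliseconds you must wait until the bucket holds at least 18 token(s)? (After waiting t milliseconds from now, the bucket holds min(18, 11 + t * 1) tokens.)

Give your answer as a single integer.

Answer: 7

Derivation:
Need 11 + t * 1 >= 18, so t >= 7/1.
Smallest integer t = ceil(7/1) = 7.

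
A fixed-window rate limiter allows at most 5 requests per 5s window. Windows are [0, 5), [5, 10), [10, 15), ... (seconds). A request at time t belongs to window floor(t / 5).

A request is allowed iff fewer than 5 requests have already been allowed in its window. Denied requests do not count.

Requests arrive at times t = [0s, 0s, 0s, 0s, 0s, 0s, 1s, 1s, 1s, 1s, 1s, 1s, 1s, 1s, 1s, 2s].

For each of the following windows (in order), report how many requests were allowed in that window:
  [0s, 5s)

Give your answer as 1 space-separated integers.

Answer: 5

Derivation:
Processing requests:
  req#1 t=0s (window 0): ALLOW
  req#2 t=0s (window 0): ALLOW
  req#3 t=0s (window 0): ALLOW
  req#4 t=0s (window 0): ALLOW
  req#5 t=0s (window 0): ALLOW
  req#6 t=0s (window 0): DENY
  req#7 t=1s (window 0): DENY
  req#8 t=1s (window 0): DENY
  req#9 t=1s (window 0): DENY
  req#10 t=1s (window 0): DENY
  req#11 t=1s (window 0): DENY
  req#12 t=1s (window 0): DENY
  req#13 t=1s (window 0): DENY
  req#14 t=1s (window 0): DENY
  req#15 t=1s (window 0): DENY
  req#16 t=2s (window 0): DENY

Allowed counts by window: 5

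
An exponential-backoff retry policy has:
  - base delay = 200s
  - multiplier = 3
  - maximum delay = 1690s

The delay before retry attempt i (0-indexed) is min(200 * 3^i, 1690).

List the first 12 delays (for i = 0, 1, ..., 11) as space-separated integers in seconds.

Answer: 200 600 1690 1690 1690 1690 1690 1690 1690 1690 1690 1690

Derivation:
Computing each delay:
  i=0: min(200*3^0, 1690) = 200
  i=1: min(200*3^1, 1690) = 600
  i=2: min(200*3^2, 1690) = 1690
  i=3: min(200*3^3, 1690) = 1690
  i=4: min(200*3^4, 1690) = 1690
  i=5: min(200*3^5, 1690) = 1690
  i=6: min(200*3^6, 1690) = 1690
  i=7: min(200*3^7, 1690) = 1690
  i=8: min(200*3^8, 1690) = 1690
  i=9: min(200*3^9, 1690) = 1690
  i=10: min(200*3^10, 1690) = 1690
  i=11: min(200*3^11, 1690) = 1690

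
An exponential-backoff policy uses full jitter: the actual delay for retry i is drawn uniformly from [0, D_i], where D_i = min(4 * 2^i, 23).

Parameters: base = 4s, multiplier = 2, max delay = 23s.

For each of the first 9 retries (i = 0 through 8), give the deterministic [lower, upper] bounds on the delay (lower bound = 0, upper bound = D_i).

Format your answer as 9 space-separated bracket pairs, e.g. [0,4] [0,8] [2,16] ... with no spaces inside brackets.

Computing bounds per retry:
  i=0: D_i=min(4*2^0,23)=4, bounds=[0,4]
  i=1: D_i=min(4*2^1,23)=8, bounds=[0,8]
  i=2: D_i=min(4*2^2,23)=16, bounds=[0,16]
  i=3: D_i=min(4*2^3,23)=23, bounds=[0,23]
  i=4: D_i=min(4*2^4,23)=23, bounds=[0,23]
  i=5: D_i=min(4*2^5,23)=23, bounds=[0,23]
  i=6: D_i=min(4*2^6,23)=23, bounds=[0,23]
  i=7: D_i=min(4*2^7,23)=23, bounds=[0,23]
  i=8: D_i=min(4*2^8,23)=23, bounds=[0,23]

Answer: [0,4] [0,8] [0,16] [0,23] [0,23] [0,23] [0,23] [0,23] [0,23]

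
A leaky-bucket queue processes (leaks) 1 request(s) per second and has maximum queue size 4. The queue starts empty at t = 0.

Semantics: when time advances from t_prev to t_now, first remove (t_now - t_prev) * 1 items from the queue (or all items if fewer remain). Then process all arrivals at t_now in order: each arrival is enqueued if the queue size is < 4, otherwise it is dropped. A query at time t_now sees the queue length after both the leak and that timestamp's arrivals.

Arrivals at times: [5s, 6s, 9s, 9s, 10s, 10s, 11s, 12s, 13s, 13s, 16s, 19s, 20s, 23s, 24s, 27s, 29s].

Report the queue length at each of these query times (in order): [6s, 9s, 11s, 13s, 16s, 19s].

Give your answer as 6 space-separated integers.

Answer: 1 2 3 4 2 1

Derivation:
Queue lengths at query times:
  query t=6s: backlog = 1
  query t=9s: backlog = 2
  query t=11s: backlog = 3
  query t=13s: backlog = 4
  query t=16s: backlog = 2
  query t=19s: backlog = 1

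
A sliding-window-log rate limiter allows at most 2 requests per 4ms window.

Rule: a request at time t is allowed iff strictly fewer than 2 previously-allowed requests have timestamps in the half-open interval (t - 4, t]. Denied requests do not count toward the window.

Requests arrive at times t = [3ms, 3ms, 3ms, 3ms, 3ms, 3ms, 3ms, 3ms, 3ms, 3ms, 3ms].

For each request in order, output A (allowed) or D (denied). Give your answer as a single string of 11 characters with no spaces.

Tracking allowed requests in the window:
  req#1 t=3ms: ALLOW
  req#2 t=3ms: ALLOW
  req#3 t=3ms: DENY
  req#4 t=3ms: DENY
  req#5 t=3ms: DENY
  req#6 t=3ms: DENY
  req#7 t=3ms: DENY
  req#8 t=3ms: DENY
  req#9 t=3ms: DENY
  req#10 t=3ms: DENY
  req#11 t=3ms: DENY

Answer: AADDDDDDDDD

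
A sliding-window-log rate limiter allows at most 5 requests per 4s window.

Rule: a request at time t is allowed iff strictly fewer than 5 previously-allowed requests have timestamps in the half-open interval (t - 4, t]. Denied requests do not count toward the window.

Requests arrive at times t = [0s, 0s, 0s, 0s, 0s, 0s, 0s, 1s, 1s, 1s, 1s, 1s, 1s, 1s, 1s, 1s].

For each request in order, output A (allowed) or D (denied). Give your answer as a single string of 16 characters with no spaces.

Answer: AAAAADDDDDDDDDDD

Derivation:
Tracking allowed requests in the window:
  req#1 t=0s: ALLOW
  req#2 t=0s: ALLOW
  req#3 t=0s: ALLOW
  req#4 t=0s: ALLOW
  req#5 t=0s: ALLOW
  req#6 t=0s: DENY
  req#7 t=0s: DENY
  req#8 t=1s: DENY
  req#9 t=1s: DENY
  req#10 t=1s: DENY
  req#11 t=1s: DENY
  req#12 t=1s: DENY
  req#13 t=1s: DENY
  req#14 t=1s: DENY
  req#15 t=1s: DENY
  req#16 t=1s: DENY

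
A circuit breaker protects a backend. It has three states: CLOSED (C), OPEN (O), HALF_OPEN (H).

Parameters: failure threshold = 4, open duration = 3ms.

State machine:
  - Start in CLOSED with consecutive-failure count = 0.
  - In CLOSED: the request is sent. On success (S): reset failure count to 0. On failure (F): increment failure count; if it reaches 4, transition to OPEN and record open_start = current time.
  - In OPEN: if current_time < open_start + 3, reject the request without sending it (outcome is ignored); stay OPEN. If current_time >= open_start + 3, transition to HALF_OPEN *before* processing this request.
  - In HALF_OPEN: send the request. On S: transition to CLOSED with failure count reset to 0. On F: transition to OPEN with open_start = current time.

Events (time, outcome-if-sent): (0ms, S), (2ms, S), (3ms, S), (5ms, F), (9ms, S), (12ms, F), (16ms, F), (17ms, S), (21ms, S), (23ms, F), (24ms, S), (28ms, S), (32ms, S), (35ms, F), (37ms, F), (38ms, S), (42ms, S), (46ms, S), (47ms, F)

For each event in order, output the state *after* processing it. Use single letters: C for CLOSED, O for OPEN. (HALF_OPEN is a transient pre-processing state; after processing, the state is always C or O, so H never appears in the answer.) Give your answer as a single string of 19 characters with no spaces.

State after each event:
  event#1 t=0ms outcome=S: state=CLOSED
  event#2 t=2ms outcome=S: state=CLOSED
  event#3 t=3ms outcome=S: state=CLOSED
  event#4 t=5ms outcome=F: state=CLOSED
  event#5 t=9ms outcome=S: state=CLOSED
  event#6 t=12ms outcome=F: state=CLOSED
  event#7 t=16ms outcome=F: state=CLOSED
  event#8 t=17ms outcome=S: state=CLOSED
  event#9 t=21ms outcome=S: state=CLOSED
  event#10 t=23ms outcome=F: state=CLOSED
  event#11 t=24ms outcome=S: state=CLOSED
  event#12 t=28ms outcome=S: state=CLOSED
  event#13 t=32ms outcome=S: state=CLOSED
  event#14 t=35ms outcome=F: state=CLOSED
  event#15 t=37ms outcome=F: state=CLOSED
  event#16 t=38ms outcome=S: state=CLOSED
  event#17 t=42ms outcome=S: state=CLOSED
  event#18 t=46ms outcome=S: state=CLOSED
  event#19 t=47ms outcome=F: state=CLOSED

Answer: CCCCCCCCCCCCCCCCCCC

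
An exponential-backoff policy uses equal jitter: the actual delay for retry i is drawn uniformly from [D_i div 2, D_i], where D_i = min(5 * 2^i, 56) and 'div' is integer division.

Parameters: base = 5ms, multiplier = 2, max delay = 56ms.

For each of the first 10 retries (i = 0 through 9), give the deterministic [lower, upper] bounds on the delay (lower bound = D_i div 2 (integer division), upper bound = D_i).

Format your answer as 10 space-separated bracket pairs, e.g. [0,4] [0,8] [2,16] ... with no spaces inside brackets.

Computing bounds per retry:
  i=0: D_i=min(5*2^0,56)=5, bounds=[2,5]
  i=1: D_i=min(5*2^1,56)=10, bounds=[5,10]
  i=2: D_i=min(5*2^2,56)=20, bounds=[10,20]
  i=3: D_i=min(5*2^3,56)=40, bounds=[20,40]
  i=4: D_i=min(5*2^4,56)=56, bounds=[28,56]
  i=5: D_i=min(5*2^5,56)=56, bounds=[28,56]
  i=6: D_i=min(5*2^6,56)=56, bounds=[28,56]
  i=7: D_i=min(5*2^7,56)=56, bounds=[28,56]
  i=8: D_i=min(5*2^8,56)=56, bounds=[28,56]
  i=9: D_i=min(5*2^9,56)=56, bounds=[28,56]

Answer: [2,5] [5,10] [10,20] [20,40] [28,56] [28,56] [28,56] [28,56] [28,56] [28,56]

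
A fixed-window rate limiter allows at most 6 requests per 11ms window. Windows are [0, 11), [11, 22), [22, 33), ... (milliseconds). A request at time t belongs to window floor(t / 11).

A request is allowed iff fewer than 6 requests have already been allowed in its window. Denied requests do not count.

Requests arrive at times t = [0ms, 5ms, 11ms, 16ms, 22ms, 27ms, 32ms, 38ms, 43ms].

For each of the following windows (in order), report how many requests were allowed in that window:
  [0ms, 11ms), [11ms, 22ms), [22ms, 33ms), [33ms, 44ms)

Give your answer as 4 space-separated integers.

Processing requests:
  req#1 t=0ms (window 0): ALLOW
  req#2 t=5ms (window 0): ALLOW
  req#3 t=11ms (window 1): ALLOW
  req#4 t=16ms (window 1): ALLOW
  req#5 t=22ms (window 2): ALLOW
  req#6 t=27ms (window 2): ALLOW
  req#7 t=32ms (window 2): ALLOW
  req#8 t=38ms (window 3): ALLOW
  req#9 t=43ms (window 3): ALLOW

Allowed counts by window: 2 2 3 2

Answer: 2 2 3 2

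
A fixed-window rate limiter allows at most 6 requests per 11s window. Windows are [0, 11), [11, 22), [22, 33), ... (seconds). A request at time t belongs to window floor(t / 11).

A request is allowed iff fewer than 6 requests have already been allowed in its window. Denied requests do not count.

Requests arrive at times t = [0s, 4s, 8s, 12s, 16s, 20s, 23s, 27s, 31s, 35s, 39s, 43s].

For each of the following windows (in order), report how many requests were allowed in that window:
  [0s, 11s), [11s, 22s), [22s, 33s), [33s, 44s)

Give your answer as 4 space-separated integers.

Processing requests:
  req#1 t=0s (window 0): ALLOW
  req#2 t=4s (window 0): ALLOW
  req#3 t=8s (window 0): ALLOW
  req#4 t=12s (window 1): ALLOW
  req#5 t=16s (window 1): ALLOW
  req#6 t=20s (window 1): ALLOW
  req#7 t=23s (window 2): ALLOW
  req#8 t=27s (window 2): ALLOW
  req#9 t=31s (window 2): ALLOW
  req#10 t=35s (window 3): ALLOW
  req#11 t=39s (window 3): ALLOW
  req#12 t=43s (window 3): ALLOW

Allowed counts by window: 3 3 3 3

Answer: 3 3 3 3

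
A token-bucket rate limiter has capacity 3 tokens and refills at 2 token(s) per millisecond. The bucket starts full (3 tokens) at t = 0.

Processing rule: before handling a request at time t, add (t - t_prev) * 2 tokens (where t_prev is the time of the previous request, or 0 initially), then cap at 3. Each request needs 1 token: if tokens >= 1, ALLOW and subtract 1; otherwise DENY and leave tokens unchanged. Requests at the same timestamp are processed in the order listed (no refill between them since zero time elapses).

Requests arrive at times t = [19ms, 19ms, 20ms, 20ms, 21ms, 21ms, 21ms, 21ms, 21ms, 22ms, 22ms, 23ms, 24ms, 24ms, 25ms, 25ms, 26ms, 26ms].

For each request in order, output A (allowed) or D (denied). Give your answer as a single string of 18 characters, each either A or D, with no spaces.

Simulating step by step:
  req#1 t=19ms: ALLOW
  req#2 t=19ms: ALLOW
  req#3 t=20ms: ALLOW
  req#4 t=20ms: ALLOW
  req#5 t=21ms: ALLOW
  req#6 t=21ms: ALLOW
  req#7 t=21ms: ALLOW
  req#8 t=21ms: DENY
  req#9 t=21ms: DENY
  req#10 t=22ms: ALLOW
  req#11 t=22ms: ALLOW
  req#12 t=23ms: ALLOW
  req#13 t=24ms: ALLOW
  req#14 t=24ms: ALLOW
  req#15 t=25ms: ALLOW
  req#16 t=25ms: ALLOW
  req#17 t=26ms: ALLOW
  req#18 t=26ms: ALLOW

Answer: AAAAAAADDAAAAAAAAA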